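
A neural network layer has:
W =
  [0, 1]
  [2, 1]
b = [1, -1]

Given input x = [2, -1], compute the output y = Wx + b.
y = [0, 2]

Wx = [0×2 + 1×-1, 2×2 + 1×-1]
   = [-1, 3]
y = Wx + b = [-1 + 1, 3 + -1] = [0, 2]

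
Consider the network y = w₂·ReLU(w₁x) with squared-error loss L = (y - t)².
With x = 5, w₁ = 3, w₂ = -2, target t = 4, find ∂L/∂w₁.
∂L/∂w₁ = 680

Forward pass:
z = w₁x = 3×5 = 15
h = ReLU(15) = 15
y = w₂h = -2×15 = -30

Backward pass:
∂L/∂y = 2(y - t) = 2(-30 - 4) = -68
∂y/∂h = w₂ = -2
∂h/∂z = 1 (ReLU derivative)
∂z/∂w₁ = x = 5

∂L/∂w₁ = -68 × -2 × 1 × 5 = 680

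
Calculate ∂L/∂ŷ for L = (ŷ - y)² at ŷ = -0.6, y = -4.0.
∂L/∂ŷ = 6.8

∂L/∂ŷ = 2(ŷ - y) = 2(-0.6 - -4.0) = 2(3.4) = 6.8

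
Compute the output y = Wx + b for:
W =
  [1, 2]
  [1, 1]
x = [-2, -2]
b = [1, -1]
y = [-5, -5]

Wx = [1×-2 + 2×-2, 1×-2 + 1×-2]
   = [-6, -4]
y = Wx + b = [-6 + 1, -4 + -1] = [-5, -5]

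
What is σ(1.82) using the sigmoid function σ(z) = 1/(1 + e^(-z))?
0.8606

sigmoid(1.82) = 1/(1 + e^(-1.82)) = 1/(1 + 0.162) = 0.8606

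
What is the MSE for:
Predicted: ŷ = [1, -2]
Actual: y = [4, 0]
MSE = 6.5

MSE = (1/2)((1-4)² + (-2-0)²) = (1/2)(9 + 4) = 6.5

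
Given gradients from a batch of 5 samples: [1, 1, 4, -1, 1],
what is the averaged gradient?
Average gradient = 1.2

Average = (1/5)(1 + 1 + 4 + -1 + 1) = 6/5 = 1.2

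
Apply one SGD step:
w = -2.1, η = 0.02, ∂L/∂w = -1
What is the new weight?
w_new = -2.08

w_new = w - η·∂L/∂w = -2.1 - 0.02×(-1) = -2.1 - (-0.02) = -2.08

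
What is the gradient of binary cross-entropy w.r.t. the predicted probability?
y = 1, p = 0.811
∂L/∂p = -1.233

∂L/∂p = -y/p + (1-y)/(1-p) = -1/0.811 + 0 = -1.233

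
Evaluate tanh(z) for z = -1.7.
-0.9354

tanh(-1.7) = (e^(-1.7) - e^(1.7))/(e^(-1.7) + e^(1.7)) = -0.9354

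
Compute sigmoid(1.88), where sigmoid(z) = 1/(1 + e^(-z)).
0.8676

sigmoid(1.88) = 1/(1 + e^(-1.88)) = 1/(1 + 0.1526) = 0.8676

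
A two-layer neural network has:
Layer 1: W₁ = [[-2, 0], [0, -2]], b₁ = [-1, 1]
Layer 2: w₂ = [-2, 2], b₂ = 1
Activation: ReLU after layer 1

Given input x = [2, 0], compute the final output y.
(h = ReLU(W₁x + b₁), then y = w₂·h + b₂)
y = 3

Layer 1 pre-activation: z₁ = [-5, 1]
After ReLU: h = [0, 1]
Layer 2 output: y = -2×0 + 2×1 + 1 = 3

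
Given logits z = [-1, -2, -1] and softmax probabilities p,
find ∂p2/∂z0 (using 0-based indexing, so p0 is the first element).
∂p2/∂z0 = -0.1784

p = softmax(z) = [0.4223, 0.1554, 0.4223]
p2 = 0.4223, p0 = 0.4223

∂p2/∂z0 = -p2 × p0 = -0.4223 × 0.4223 = -0.1784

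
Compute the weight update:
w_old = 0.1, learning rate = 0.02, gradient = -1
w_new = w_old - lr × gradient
w_new = 0.12

w_new = w - η·∂L/∂w = 0.1 - 0.02×(-1) = 0.1 - (-0.02) = 0.12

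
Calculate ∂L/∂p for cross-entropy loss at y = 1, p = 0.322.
∂L/∂p = -3.106

∂L/∂p = -y/p + (1-y)/(1-p) = -1/0.322 + 0 = -3.106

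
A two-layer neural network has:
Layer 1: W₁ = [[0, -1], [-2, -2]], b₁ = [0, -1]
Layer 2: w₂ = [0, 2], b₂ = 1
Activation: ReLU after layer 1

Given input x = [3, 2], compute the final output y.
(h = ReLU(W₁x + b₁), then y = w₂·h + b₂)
y = 1

Layer 1 pre-activation: z₁ = [-2, -11]
After ReLU: h = [0, 0]
Layer 2 output: y = 0×0 + 2×0 + 1 = 1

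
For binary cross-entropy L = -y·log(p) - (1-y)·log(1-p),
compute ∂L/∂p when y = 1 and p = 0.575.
∂L/∂p = -1.739

∂L/∂p = -y/p + (1-y)/(1-p) = -1/0.575 + 0 = -1.739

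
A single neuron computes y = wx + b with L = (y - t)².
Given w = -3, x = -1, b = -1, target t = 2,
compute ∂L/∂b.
∂L/∂b = 0

y = wx + b = (-3)(-1) + -1 = 2
∂L/∂y = 2(y - t) = 2(2 - 2) = 0
∂y/∂b = 1
∂L/∂b = ∂L/∂y · ∂y/∂b = 0 × 1 = 0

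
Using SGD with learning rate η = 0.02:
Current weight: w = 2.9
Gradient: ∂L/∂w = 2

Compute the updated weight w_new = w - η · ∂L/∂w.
w_new = 2.86

w_new = w - η·∂L/∂w = 2.9 - 0.02×(2) = 2.9 - (0.04) = 2.86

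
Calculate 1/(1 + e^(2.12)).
0.1072

sigmoid(-2.12) = 1/(1 + e^(2.12)) = 1/(1 + 8.331) = 0.1072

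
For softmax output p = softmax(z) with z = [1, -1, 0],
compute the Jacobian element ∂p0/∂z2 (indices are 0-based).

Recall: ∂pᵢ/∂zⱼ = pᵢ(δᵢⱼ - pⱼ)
∂p0/∂z2 = -0.1628

p = softmax(z) = [0.6652, 0.09003, 0.2447]
p0 = 0.6652, p2 = 0.2447

∂p0/∂z2 = -p0 × p2 = -0.6652 × 0.2447 = -0.1628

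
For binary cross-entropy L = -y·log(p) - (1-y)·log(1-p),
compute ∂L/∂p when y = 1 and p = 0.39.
∂L/∂p = -2.564

∂L/∂p = -y/p + (1-y)/(1-p) = -1/0.39 + 0 = -2.564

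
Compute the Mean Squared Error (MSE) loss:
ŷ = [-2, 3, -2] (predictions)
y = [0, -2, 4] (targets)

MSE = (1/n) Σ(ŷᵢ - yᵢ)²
MSE = 21.67

MSE = (1/3)((-2-0)² + (3--2)² + (-2-4)²) = (1/3)(4 + 25 + 36) = 21.67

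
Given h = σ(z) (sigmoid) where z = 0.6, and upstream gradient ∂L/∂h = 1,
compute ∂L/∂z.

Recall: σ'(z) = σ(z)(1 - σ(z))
∂L/∂z = 0.2288

σ(0.6) = 0.6457
σ'(0.6) = σ(0.6)(1 - σ(0.6)) = 0.6457 × 0.3543 = 0.2288
∂L/∂z = ∂L/∂h · σ'(z) = 1 × 0.2288 = 0.2288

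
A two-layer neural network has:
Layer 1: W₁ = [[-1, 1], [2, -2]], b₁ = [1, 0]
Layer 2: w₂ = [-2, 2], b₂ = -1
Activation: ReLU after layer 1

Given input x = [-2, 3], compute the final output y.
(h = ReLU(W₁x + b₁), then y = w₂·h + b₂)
y = -13

Layer 1 pre-activation: z₁ = [6, -10]
After ReLU: h = [6, 0]
Layer 2 output: y = -2×6 + 2×0 + -1 = -13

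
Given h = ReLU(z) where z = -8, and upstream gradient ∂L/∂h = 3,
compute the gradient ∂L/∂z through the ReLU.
∂L/∂z = 0

h = ReLU(-8) = 0
Since z < 0: ∂h/∂z = 0
∂L/∂z = ∂L/∂h · ∂h/∂z = 3 × 0 = 0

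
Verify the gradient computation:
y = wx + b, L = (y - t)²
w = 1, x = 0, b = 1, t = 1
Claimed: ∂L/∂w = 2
Incorrect

y = (1)(0) + 1 = 1
∂L/∂y = 2(y - t) = 2(1 - 1) = 0
∂y/∂w = x = 0
∂L/∂w = 0 × 0 = 0

Claimed value: 2
Incorrect: The correct gradient is 0.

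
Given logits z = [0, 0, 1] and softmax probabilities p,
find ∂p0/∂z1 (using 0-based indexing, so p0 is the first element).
∂p0/∂z1 = -0.04492

p = softmax(z) = [0.2119, 0.2119, 0.5761]
p0 = 0.2119, p1 = 0.2119

∂p0/∂z1 = -p0 × p1 = -0.2119 × 0.2119 = -0.04492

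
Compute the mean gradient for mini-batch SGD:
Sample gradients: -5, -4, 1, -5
Average gradient = -3.25

Average = (1/4)(-5 + -4 + 1 + -5) = -13/4 = -3.25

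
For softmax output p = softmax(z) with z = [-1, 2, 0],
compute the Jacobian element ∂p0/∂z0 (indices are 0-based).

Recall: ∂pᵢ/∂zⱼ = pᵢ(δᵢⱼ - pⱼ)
∂p0/∂z0 = 0.04025

p = softmax(z) = [0.04201, 0.8438, 0.1142]
p0 = 0.04201

∂p0/∂z0 = p0(1 - p0) = 0.04201 × (1 - 0.04201) = 0.04025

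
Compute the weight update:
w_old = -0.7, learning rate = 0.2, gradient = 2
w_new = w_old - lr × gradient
w_new = -1.1

w_new = w - η·∂L/∂w = -0.7 - 0.2×(2) = -0.7 - (0.4) = -1.1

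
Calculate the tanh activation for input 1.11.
0.8041

tanh(1.11) = (e^(1.11) - e^(-1.11))/(e^(1.11) + e^(-1.11)) = 0.8041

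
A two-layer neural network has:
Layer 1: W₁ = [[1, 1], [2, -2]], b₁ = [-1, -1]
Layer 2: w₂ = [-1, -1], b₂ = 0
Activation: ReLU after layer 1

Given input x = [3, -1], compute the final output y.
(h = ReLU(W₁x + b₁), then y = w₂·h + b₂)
y = -8

Layer 1 pre-activation: z₁ = [1, 7]
After ReLU: h = [1, 7]
Layer 2 output: y = -1×1 + -1×7 + 0 = -8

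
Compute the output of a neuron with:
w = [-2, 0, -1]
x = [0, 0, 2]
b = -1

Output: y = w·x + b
y = -3

y = (-2)(0) + (0)(0) + (-1)(2) + -1 = -3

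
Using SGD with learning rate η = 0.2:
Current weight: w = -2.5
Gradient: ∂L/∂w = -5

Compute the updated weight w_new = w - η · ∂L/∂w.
w_new = -1.5

w_new = w - η·∂L/∂w = -2.5 - 0.2×(-5) = -2.5 - (-1) = -1.5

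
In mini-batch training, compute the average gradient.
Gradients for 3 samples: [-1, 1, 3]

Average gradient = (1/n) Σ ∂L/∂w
Average gradient = 1

Average = (1/3)(-1 + 1 + 3) = 3/3 = 1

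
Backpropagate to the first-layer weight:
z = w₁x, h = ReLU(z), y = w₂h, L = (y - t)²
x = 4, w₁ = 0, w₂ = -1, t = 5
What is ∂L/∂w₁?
∂L/∂w₁ = 0

Forward pass:
z = w₁x = 0×4 = 0
h = ReLU(0) = 0
y = w₂h = -1×0 = 0

Backward pass:
∂L/∂y = 2(y - t) = 2(0 - 5) = -10
∂y/∂h = w₂ = -1
∂h/∂z = 0 (ReLU derivative)
∂z/∂w₁ = x = 4

∂L/∂w₁ = -10 × -1 × 0 × 4 = 0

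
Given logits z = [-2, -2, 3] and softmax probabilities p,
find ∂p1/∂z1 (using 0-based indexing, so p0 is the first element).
∂p1/∂z1 = 0.006604

p = softmax(z) = [0.006648, 0.006648, 0.9867]
p1 = 0.006648

∂p1/∂z1 = p1(1 - p1) = 0.006648 × (1 - 0.006648) = 0.006604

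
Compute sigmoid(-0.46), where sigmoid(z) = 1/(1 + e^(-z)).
0.387

sigmoid(-0.46) = 1/(1 + e^(0.46)) = 1/(1 + 1.584) = 0.387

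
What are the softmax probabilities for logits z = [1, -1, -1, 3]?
p = [0.1155, 0.0156, 0.0156, 0.8533]

exp(z) = [2.718, 0.3679, 0.3679, 20.09]
Sum = 23.54
p = [0.1155, 0.0156, 0.0156, 0.8533]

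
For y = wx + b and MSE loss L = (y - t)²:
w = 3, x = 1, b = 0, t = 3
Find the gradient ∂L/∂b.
∂L/∂b = 0

y = wx + b = (3)(1) + 0 = 3
∂L/∂y = 2(y - t) = 2(3 - 3) = 0
∂y/∂b = 1
∂L/∂b = ∂L/∂y · ∂y/∂b = 0 × 1 = 0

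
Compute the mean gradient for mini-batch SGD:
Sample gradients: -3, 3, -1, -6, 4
Average gradient = -0.6

Average = (1/5)(-3 + 3 + -1 + -6 + 4) = -3/5 = -0.6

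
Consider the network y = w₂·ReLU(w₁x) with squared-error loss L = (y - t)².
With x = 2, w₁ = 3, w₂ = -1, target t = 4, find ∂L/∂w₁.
∂L/∂w₁ = 40

Forward pass:
z = w₁x = 3×2 = 6
h = ReLU(6) = 6
y = w₂h = -1×6 = -6

Backward pass:
∂L/∂y = 2(y - t) = 2(-6 - 4) = -20
∂y/∂h = w₂ = -1
∂h/∂z = 1 (ReLU derivative)
∂z/∂w₁ = x = 2

∂L/∂w₁ = -20 × -1 × 1 × 2 = 40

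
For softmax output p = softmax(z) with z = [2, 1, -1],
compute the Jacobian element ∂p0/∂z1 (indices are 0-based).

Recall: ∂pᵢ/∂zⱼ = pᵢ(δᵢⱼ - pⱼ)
∂p0/∂z1 = -0.183

p = softmax(z) = [0.7054, 0.2595, 0.03512]
p0 = 0.7054, p1 = 0.2595

∂p0/∂z1 = -p0 × p1 = -0.7054 × 0.2595 = -0.183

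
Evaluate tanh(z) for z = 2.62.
0.9895

tanh(2.62) = (e^(2.62) - e^(-2.62))/(e^(2.62) + e^(-2.62)) = 0.9895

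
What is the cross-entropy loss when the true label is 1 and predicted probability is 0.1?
L = 2.303

L = -1·log(0.1) - 0·log(0.9) = -log(0.1) = 2.303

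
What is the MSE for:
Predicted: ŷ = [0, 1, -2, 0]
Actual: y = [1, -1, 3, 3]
MSE = 9.75

MSE = (1/4)((0-1)² + (1--1)² + (-2-3)² + (0-3)²) = (1/4)(1 + 4 + 25 + 9) = 9.75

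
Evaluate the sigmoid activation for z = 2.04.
0.8849

sigmoid(2.04) = 1/(1 + e^(-2.04)) = 1/(1 + 0.13) = 0.8849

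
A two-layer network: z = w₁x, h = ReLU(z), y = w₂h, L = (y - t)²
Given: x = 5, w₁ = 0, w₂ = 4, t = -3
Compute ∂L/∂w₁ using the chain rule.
∂L/∂w₁ = 0

Forward pass:
z = w₁x = 0×5 = 0
h = ReLU(0) = 0
y = w₂h = 4×0 = 0

Backward pass:
∂L/∂y = 2(y - t) = 2(0 - -3) = 6
∂y/∂h = w₂ = 4
∂h/∂z = 0 (ReLU derivative)
∂z/∂w₁ = x = 5

∂L/∂w₁ = 6 × 4 × 0 × 5 = 0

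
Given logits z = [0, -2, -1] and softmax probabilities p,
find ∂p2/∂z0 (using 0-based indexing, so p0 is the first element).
∂p2/∂z0 = -0.1628

p = softmax(z) = [0.6652, 0.09003, 0.2447]
p2 = 0.2447, p0 = 0.6652

∂p2/∂z0 = -p2 × p0 = -0.2447 × 0.6652 = -0.1628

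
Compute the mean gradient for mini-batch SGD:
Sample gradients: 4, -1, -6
Average gradient = -1

Average = (1/3)(4 + -1 + -6) = -3/3 = -1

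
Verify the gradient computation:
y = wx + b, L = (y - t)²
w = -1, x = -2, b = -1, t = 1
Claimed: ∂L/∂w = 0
Correct

y = (-1)(-2) + -1 = 1
∂L/∂y = 2(y - t) = 2(1 - 1) = 0
∂y/∂w = x = -2
∂L/∂w = 0 × -2 = 0

Claimed value: 0
Correct: The correct gradient is 0.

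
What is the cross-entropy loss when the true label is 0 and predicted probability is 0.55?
L = 0.7985

L = -0·log(0.55) - 1·log(0.45) = -log(0.45) = 0.7985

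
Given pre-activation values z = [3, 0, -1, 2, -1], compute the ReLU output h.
h = [3, 0, 0, 2, 0]

ReLU applied element-wise: max(0,3)=3, max(0,0)=0, max(0,-1)=0, max(0,2)=2, max(0,-1)=0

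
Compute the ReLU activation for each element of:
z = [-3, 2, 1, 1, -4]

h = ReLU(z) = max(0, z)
h = [0, 2, 1, 1, 0]

ReLU applied element-wise: max(0,-3)=0, max(0,2)=2, max(0,1)=1, max(0,1)=1, max(0,-4)=0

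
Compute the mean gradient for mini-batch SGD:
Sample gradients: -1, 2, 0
Average gradient = 0.3333

Average = (1/3)(-1 + 2 + 0) = 1/3 = 0.3333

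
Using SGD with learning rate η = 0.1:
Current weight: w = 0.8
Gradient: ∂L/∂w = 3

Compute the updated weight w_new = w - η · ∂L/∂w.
w_new = 0.5

w_new = w - η·∂L/∂w = 0.8 - 0.1×(3) = 0.8 - (0.3) = 0.5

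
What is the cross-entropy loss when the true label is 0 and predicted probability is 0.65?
L = 1.05

L = -0·log(0.65) - 1·log(0.35) = -log(0.35) = 1.05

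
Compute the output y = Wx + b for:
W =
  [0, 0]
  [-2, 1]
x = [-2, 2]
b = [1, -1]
y = [1, 5]

Wx = [0×-2 + 0×2, -2×-2 + 1×2]
   = [0, 6]
y = Wx + b = [0 + 1, 6 + -1] = [1, 5]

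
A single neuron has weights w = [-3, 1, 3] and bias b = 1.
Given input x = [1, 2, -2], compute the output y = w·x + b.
y = -6

y = (-3)(1) + (1)(2) + (3)(-2) + 1 = -6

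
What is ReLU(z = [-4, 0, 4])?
h = [0, 0, 4]

ReLU applied element-wise: max(0,-4)=0, max(0,0)=0, max(0,4)=4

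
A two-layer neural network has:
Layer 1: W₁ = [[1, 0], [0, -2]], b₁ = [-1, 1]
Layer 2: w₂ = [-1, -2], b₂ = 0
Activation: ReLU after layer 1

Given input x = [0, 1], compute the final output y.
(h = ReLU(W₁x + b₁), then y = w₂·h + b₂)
y = 0

Layer 1 pre-activation: z₁ = [-1, -1]
After ReLU: h = [0, 0]
Layer 2 output: y = -1×0 + -2×0 + 0 = 0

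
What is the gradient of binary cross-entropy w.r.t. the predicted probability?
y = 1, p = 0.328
∂L/∂p = -3.049

∂L/∂p = -y/p + (1-y)/(1-p) = -1/0.328 + 0 = -3.049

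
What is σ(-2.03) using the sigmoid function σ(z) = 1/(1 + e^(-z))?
0.1161

sigmoid(-2.03) = 1/(1 + e^(2.03)) = 1/(1 + 7.614) = 0.1161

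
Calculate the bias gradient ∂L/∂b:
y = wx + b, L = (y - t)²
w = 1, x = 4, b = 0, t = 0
∂L/∂b = 8

y = wx + b = (1)(4) + 0 = 4
∂L/∂y = 2(y - t) = 2(4 - 0) = 8
∂y/∂b = 1
∂L/∂b = ∂L/∂y · ∂y/∂b = 8 × 1 = 8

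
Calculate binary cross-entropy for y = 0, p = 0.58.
L = 0.8675

L = -0·log(0.58) - 1·log(0.42) = -log(0.42) = 0.8675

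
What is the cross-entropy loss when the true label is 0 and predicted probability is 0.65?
L = 1.05

L = -0·log(0.65) - 1·log(0.35) = -log(0.35) = 1.05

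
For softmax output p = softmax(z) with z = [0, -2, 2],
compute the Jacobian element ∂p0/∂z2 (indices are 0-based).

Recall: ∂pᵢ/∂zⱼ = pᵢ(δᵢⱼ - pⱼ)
∂p0/∂z2 = -0.1017

p = softmax(z) = [0.1173, 0.01588, 0.8668]
p0 = 0.1173, p2 = 0.8668

∂p0/∂z2 = -p0 × p2 = -0.1173 × 0.8668 = -0.1017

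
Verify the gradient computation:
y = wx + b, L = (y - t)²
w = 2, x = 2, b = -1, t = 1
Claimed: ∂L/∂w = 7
Incorrect

y = (2)(2) + -1 = 3
∂L/∂y = 2(y - t) = 2(3 - 1) = 4
∂y/∂w = x = 2
∂L/∂w = 4 × 2 = 8

Claimed value: 7
Incorrect: The correct gradient is 8.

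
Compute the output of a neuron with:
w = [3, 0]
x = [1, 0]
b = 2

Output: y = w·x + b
y = 5

y = (3)(1) + (0)(0) + 2 = 5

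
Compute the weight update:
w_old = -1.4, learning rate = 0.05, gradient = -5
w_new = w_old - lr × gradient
w_new = -1.15

w_new = w - η·∂L/∂w = -1.4 - 0.05×(-5) = -1.4 - (-0.25) = -1.15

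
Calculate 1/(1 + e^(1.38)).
0.201

sigmoid(-1.38) = 1/(1 + e^(1.38)) = 1/(1 + 3.975) = 0.201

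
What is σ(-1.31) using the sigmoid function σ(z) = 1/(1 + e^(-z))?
0.2125

sigmoid(-1.31) = 1/(1 + e^(1.31)) = 1/(1 + 3.706) = 0.2125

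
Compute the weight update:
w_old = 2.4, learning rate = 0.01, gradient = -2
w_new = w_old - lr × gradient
w_new = 2.42

w_new = w - η·∂L/∂w = 2.4 - 0.01×(-2) = 2.4 - (-0.02) = 2.42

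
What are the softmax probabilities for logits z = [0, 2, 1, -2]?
p = [0.0889, 0.6572, 0.2418, 0.012]

exp(z) = [1, 7.389, 2.718, 0.1353]
Sum = 11.24
p = [0.0889, 0.6572, 0.2418, 0.012]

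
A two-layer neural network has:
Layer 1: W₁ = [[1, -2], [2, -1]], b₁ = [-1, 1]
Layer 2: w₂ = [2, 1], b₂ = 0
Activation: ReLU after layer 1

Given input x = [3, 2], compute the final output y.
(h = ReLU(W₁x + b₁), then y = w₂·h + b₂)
y = 5

Layer 1 pre-activation: z₁ = [-2, 5]
After ReLU: h = [0, 5]
Layer 2 output: y = 2×0 + 1×5 + 0 = 5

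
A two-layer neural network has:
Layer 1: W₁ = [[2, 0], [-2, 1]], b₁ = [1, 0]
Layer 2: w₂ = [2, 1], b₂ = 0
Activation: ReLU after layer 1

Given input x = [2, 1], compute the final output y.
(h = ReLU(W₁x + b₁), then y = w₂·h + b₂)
y = 10

Layer 1 pre-activation: z₁ = [5, -3]
After ReLU: h = [5, 0]
Layer 2 output: y = 2×5 + 1×0 + 0 = 10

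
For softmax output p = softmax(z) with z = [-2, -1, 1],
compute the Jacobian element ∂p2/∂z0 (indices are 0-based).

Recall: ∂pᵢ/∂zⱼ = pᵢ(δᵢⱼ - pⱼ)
∂p2/∂z0 = -0.03545

p = softmax(z) = [0.04201, 0.1142, 0.8438]
p2 = 0.8438, p0 = 0.04201

∂p2/∂z0 = -p2 × p0 = -0.8438 × 0.04201 = -0.03545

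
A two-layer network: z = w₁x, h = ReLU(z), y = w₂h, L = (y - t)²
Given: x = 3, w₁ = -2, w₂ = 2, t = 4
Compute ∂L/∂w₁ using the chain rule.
∂L/∂w₁ = 0

Forward pass:
z = w₁x = -2×3 = -6
h = ReLU(-6) = 0
y = w₂h = 2×0 = 0

Backward pass:
∂L/∂y = 2(y - t) = 2(0 - 4) = -8
∂y/∂h = w₂ = 2
∂h/∂z = 0 (ReLU derivative)
∂z/∂w₁ = x = 3

∂L/∂w₁ = -8 × 2 × 0 × 3 = 0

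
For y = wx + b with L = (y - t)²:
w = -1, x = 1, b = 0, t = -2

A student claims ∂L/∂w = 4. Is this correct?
Incorrect

y = (-1)(1) + 0 = -1
∂L/∂y = 2(y - t) = 2(-1 - -2) = 2
∂y/∂w = x = 1
∂L/∂w = 2 × 1 = 2

Claimed value: 4
Incorrect: The correct gradient is 2.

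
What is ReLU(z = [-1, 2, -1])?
h = [0, 2, 0]

ReLU applied element-wise: max(0,-1)=0, max(0,2)=2, max(0,-1)=0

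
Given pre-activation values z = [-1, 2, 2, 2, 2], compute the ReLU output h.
h = [0, 2, 2, 2, 2]

ReLU applied element-wise: max(0,-1)=0, max(0,2)=2, max(0,2)=2, max(0,2)=2, max(0,2)=2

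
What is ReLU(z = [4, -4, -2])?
h = [4, 0, 0]

ReLU applied element-wise: max(0,4)=4, max(0,-4)=0, max(0,-2)=0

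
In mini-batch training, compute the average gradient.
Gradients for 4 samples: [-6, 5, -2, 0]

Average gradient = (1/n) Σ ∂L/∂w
Average gradient = -0.75

Average = (1/4)(-6 + 5 + -2 + 0) = -3/4 = -0.75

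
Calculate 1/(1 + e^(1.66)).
0.1598

sigmoid(-1.66) = 1/(1 + e^(1.66)) = 1/(1 + 5.259) = 0.1598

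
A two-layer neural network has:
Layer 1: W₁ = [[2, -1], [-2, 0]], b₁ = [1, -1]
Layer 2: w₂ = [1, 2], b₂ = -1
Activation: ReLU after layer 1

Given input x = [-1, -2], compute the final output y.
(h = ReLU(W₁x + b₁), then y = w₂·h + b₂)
y = 2

Layer 1 pre-activation: z₁ = [1, 1]
After ReLU: h = [1, 1]
Layer 2 output: y = 1×1 + 2×1 + -1 = 2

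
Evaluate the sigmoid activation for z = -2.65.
0.06599

sigmoid(-2.65) = 1/(1 + e^(2.65)) = 1/(1 + 14.15) = 0.06599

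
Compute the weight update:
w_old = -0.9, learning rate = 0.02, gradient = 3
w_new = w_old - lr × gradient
w_new = -0.96

w_new = w - η·∂L/∂w = -0.9 - 0.02×(3) = -0.9 - (0.06) = -0.96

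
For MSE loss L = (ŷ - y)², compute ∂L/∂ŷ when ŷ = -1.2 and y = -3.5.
∂L/∂ŷ = 4.6

∂L/∂ŷ = 2(ŷ - y) = 2(-1.2 - -3.5) = 2(2.3) = 4.6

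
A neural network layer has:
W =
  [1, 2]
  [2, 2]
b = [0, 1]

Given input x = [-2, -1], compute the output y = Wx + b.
y = [-4, -5]

Wx = [1×-2 + 2×-1, 2×-2 + 2×-1]
   = [-4, -6]
y = Wx + b = [-4 + 0, -6 + 1] = [-4, -5]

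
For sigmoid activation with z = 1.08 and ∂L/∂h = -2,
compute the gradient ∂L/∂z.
∂L/∂z = -0.3785

σ(1.08) = 0.7465
σ'(1.08) = σ(1.08)(1 - σ(1.08)) = 0.7465 × 0.2535 = 0.1892
∂L/∂z = ∂L/∂h · σ'(z) = -2 × 0.1892 = -0.3785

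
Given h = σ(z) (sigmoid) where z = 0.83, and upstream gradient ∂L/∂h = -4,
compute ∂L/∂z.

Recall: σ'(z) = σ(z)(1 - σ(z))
∂L/∂z = -0.8458

σ(0.83) = 0.6964
σ'(0.83) = σ(0.83)(1 - σ(0.83)) = 0.6964 × 0.3036 = 0.2114
∂L/∂z = ∂L/∂h · σ'(z) = -4 × 0.2114 = -0.8458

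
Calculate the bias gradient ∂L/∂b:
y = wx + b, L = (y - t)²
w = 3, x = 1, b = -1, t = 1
∂L/∂b = 2

y = wx + b = (3)(1) + -1 = 2
∂L/∂y = 2(y - t) = 2(2 - 1) = 2
∂y/∂b = 1
∂L/∂b = ∂L/∂y · ∂y/∂b = 2 × 1 = 2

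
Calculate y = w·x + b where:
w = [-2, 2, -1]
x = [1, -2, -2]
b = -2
y = -6

y = (-2)(1) + (2)(-2) + (-1)(-2) + -2 = -6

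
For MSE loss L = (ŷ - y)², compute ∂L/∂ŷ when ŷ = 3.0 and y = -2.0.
∂L/∂ŷ = 10.0

∂L/∂ŷ = 2(ŷ - y) = 2(3.0 - -2.0) = 2(5.0) = 10.0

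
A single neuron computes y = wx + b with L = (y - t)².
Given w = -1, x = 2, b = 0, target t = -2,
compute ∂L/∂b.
∂L/∂b = 0

y = wx + b = (-1)(2) + 0 = -2
∂L/∂y = 2(y - t) = 2(-2 - -2) = 0
∂y/∂b = 1
∂L/∂b = ∂L/∂y · ∂y/∂b = 0 × 1 = 0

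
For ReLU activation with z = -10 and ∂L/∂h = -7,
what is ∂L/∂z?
∂L/∂z = 0

h = ReLU(-10) = 0
Since z < 0: ∂h/∂z = 0
∂L/∂z = ∂L/∂h · ∂h/∂z = -7 × 0 = 0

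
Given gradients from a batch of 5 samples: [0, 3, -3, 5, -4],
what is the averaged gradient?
Average gradient = 0.2

Average = (1/5)(0 + 3 + -3 + 5 + -4) = 1/5 = 0.2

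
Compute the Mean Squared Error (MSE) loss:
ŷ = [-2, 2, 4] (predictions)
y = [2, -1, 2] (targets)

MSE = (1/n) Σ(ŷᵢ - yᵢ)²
MSE = 9.667

MSE = (1/3)((-2-2)² + (2--1)² + (4-2)²) = (1/3)(16 + 9 + 4) = 9.667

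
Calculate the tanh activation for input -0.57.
-0.5154

tanh(-0.57) = (e^(-0.57) - e^(0.57))/(e^(-0.57) + e^(0.57)) = -0.5154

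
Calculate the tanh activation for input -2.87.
-0.9936

tanh(-2.87) = (e^(-2.87) - e^(2.87))/(e^(-2.87) + e^(2.87)) = -0.9936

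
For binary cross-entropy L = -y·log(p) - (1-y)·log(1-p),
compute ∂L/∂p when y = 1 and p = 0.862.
∂L/∂p = -1.16

∂L/∂p = -y/p + (1-y)/(1-p) = -1/0.862 + 0 = -1.16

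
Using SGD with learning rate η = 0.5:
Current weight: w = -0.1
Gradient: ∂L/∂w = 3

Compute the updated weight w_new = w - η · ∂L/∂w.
w_new = -1.6

w_new = w - η·∂L/∂w = -0.1 - 0.5×(3) = -0.1 - (1.5) = -1.6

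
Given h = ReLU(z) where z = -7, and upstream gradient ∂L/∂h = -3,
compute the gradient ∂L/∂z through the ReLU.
∂L/∂z = 0

h = ReLU(-7) = 0
Since z < 0: ∂h/∂z = 0
∂L/∂z = ∂L/∂h · ∂h/∂z = -3 × 0 = 0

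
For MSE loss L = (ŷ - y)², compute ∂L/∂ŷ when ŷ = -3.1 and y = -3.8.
∂L/∂ŷ = 1.4

∂L/∂ŷ = 2(ŷ - y) = 2(-3.1 - -3.8) = 2(0.7) = 1.4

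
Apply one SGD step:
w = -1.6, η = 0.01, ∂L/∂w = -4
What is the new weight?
w_new = -1.56

w_new = w - η·∂L/∂w = -1.6 - 0.01×(-4) = -1.6 - (-0.04) = -1.56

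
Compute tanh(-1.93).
-0.9587

tanh(-1.93) = (e^(-1.93) - e^(1.93))/(e^(-1.93) + e^(1.93)) = -0.9587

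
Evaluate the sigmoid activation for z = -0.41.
0.3989

sigmoid(-0.41) = 1/(1 + e^(0.41)) = 1/(1 + 1.507) = 0.3989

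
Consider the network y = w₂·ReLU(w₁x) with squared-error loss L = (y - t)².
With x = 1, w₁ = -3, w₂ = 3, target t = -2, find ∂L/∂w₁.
∂L/∂w₁ = 0

Forward pass:
z = w₁x = -3×1 = -3
h = ReLU(-3) = 0
y = w₂h = 3×0 = 0

Backward pass:
∂L/∂y = 2(y - t) = 2(0 - -2) = 4
∂y/∂h = w₂ = 3
∂h/∂z = 0 (ReLU derivative)
∂z/∂w₁ = x = 1

∂L/∂w₁ = 4 × 3 × 0 × 1 = 0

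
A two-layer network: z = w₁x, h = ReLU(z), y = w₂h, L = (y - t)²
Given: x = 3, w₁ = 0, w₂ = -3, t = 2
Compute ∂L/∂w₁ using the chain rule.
∂L/∂w₁ = 0

Forward pass:
z = w₁x = 0×3 = 0
h = ReLU(0) = 0
y = w₂h = -3×0 = 0

Backward pass:
∂L/∂y = 2(y - t) = 2(0 - 2) = -4
∂y/∂h = w₂ = -3
∂h/∂z = 0 (ReLU derivative)
∂z/∂w₁ = x = 3

∂L/∂w₁ = -4 × -3 × 0 × 3 = 0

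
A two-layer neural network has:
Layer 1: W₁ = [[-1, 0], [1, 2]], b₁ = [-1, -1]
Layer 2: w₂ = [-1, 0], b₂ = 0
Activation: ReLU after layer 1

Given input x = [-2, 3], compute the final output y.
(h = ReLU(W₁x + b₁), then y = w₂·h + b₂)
y = -1

Layer 1 pre-activation: z₁ = [1, 3]
After ReLU: h = [1, 3]
Layer 2 output: y = -1×1 + 0×3 + 0 = -1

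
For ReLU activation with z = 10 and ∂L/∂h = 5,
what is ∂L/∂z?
∂L/∂z = 5

h = ReLU(10) = 10
Since z > 0: ∂h/∂z = 1
∂L/∂z = ∂L/∂h · ∂h/∂z = 5 × 1 = 5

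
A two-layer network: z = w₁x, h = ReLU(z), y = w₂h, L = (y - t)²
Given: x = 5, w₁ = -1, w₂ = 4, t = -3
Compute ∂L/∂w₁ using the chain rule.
∂L/∂w₁ = 0

Forward pass:
z = w₁x = -1×5 = -5
h = ReLU(-5) = 0
y = w₂h = 4×0 = 0

Backward pass:
∂L/∂y = 2(y - t) = 2(0 - -3) = 6
∂y/∂h = w₂ = 4
∂h/∂z = 0 (ReLU derivative)
∂z/∂w₁ = x = 5

∂L/∂w₁ = 6 × 4 × 0 × 5 = 0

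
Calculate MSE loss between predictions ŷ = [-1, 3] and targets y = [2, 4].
MSE = 5

MSE = (1/2)((-1-2)² + (3-4)²) = (1/2)(9 + 1) = 5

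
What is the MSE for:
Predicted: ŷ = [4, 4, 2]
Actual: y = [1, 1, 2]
MSE = 6

MSE = (1/3)((4-1)² + (4-1)² + (2-2)²) = (1/3)(9 + 9 + 0) = 6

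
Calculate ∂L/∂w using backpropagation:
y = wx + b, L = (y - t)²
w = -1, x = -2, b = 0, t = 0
∂L/∂w = -8

y = wx + b = (-1)(-2) + 0 = 2
∂L/∂y = 2(y - t) = 2(2 - 0) = 4
∂y/∂w = x = -2
∂L/∂w = ∂L/∂y · ∂y/∂w = 4 × -2 = -8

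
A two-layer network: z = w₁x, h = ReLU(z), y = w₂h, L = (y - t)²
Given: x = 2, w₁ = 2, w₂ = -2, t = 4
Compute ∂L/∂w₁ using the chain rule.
∂L/∂w₁ = 96

Forward pass:
z = w₁x = 2×2 = 4
h = ReLU(4) = 4
y = w₂h = -2×4 = -8

Backward pass:
∂L/∂y = 2(y - t) = 2(-8 - 4) = -24
∂y/∂h = w₂ = -2
∂h/∂z = 1 (ReLU derivative)
∂z/∂w₁ = x = 2

∂L/∂w₁ = -24 × -2 × 1 × 2 = 96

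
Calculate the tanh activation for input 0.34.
0.3275

tanh(0.34) = (e^(0.34) - e^(-0.34))/(e^(0.34) + e^(-0.34)) = 0.3275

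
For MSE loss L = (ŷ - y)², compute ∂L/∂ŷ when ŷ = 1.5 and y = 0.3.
∂L/∂ŷ = 2.4

∂L/∂ŷ = 2(ŷ - y) = 2(1.5 - 0.3) = 2(1.2) = 2.4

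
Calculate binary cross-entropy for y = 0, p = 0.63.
L = 0.9943

L = -0·log(0.63) - 1·log(0.37) = -log(0.37) = 0.9943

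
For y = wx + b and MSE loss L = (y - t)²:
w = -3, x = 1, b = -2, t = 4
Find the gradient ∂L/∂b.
∂L/∂b = -18

y = wx + b = (-3)(1) + -2 = -5
∂L/∂y = 2(y - t) = 2(-5 - 4) = -18
∂y/∂b = 1
∂L/∂b = ∂L/∂y · ∂y/∂b = -18 × 1 = -18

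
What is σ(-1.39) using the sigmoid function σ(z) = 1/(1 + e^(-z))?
0.1994

sigmoid(-1.39) = 1/(1 + e^(1.39)) = 1/(1 + 4.015) = 0.1994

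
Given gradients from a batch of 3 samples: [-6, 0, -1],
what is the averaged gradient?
Average gradient = -2.333

Average = (1/3)(-6 + 0 + -1) = -7/3 = -2.333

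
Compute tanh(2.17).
0.9743

tanh(2.17) = (e^(2.17) - e^(-2.17))/(e^(2.17) + e^(-2.17)) = 0.9743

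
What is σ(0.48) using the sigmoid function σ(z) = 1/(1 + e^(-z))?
0.6177

sigmoid(0.48) = 1/(1 + e^(-0.48)) = 1/(1 + 0.6188) = 0.6177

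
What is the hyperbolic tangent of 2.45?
0.9852

tanh(2.45) = (e^(2.45) - e^(-2.45))/(e^(2.45) + e^(-2.45)) = 0.9852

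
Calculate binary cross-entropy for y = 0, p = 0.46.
L = 0.6162

L = -0·log(0.46) - 1·log(0.54) = -log(0.54) = 0.6162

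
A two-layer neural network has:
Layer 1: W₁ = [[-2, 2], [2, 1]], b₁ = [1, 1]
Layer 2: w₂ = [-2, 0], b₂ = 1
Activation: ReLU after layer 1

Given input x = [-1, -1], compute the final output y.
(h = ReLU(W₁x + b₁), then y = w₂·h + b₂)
y = -1

Layer 1 pre-activation: z₁ = [1, -2]
After ReLU: h = [1, 0]
Layer 2 output: y = -2×1 + 0×0 + 1 = -1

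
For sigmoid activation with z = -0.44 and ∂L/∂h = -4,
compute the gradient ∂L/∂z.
∂L/∂z = -0.9531

σ(-0.44) = 0.3917
σ'(-0.44) = σ(-0.44)(1 - σ(-0.44)) = 0.3917 × 0.6083 = 0.2383
∂L/∂z = ∂L/∂h · σ'(z) = -4 × 0.2383 = -0.9531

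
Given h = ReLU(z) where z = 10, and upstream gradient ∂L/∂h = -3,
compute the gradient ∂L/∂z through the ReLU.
∂L/∂z = -3

h = ReLU(10) = 10
Since z > 0: ∂h/∂z = 1
∂L/∂z = ∂L/∂h · ∂h/∂z = -3 × 1 = -3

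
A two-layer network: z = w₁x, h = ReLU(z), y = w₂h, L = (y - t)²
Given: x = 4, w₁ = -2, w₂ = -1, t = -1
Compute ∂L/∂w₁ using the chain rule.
∂L/∂w₁ = 0

Forward pass:
z = w₁x = -2×4 = -8
h = ReLU(-8) = 0
y = w₂h = -1×0 = 0

Backward pass:
∂L/∂y = 2(y - t) = 2(0 - -1) = 2
∂y/∂h = w₂ = -1
∂h/∂z = 0 (ReLU derivative)
∂z/∂w₁ = x = 4

∂L/∂w₁ = 2 × -1 × 0 × 4 = 0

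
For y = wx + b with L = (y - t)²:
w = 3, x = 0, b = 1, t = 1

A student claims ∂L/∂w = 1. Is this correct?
Incorrect

y = (3)(0) + 1 = 1
∂L/∂y = 2(y - t) = 2(1 - 1) = 0
∂y/∂w = x = 0
∂L/∂w = 0 × 0 = 0

Claimed value: 1
Incorrect: The correct gradient is 0.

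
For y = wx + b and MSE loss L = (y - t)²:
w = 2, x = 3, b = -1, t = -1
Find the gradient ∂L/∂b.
∂L/∂b = 12

y = wx + b = (2)(3) + -1 = 5
∂L/∂y = 2(y - t) = 2(5 - -1) = 12
∂y/∂b = 1
∂L/∂b = ∂L/∂y · ∂y/∂b = 12 × 1 = 12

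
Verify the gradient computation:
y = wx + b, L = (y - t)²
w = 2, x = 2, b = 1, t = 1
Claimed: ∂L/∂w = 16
Correct

y = (2)(2) + 1 = 5
∂L/∂y = 2(y - t) = 2(5 - 1) = 8
∂y/∂w = x = 2
∂L/∂w = 8 × 2 = 16

Claimed value: 16
Correct: The correct gradient is 16.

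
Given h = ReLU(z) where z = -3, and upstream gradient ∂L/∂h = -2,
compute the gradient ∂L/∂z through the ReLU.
∂L/∂z = 0

h = ReLU(-3) = 0
Since z < 0: ∂h/∂z = 0
∂L/∂z = ∂L/∂h · ∂h/∂z = -2 × 0 = 0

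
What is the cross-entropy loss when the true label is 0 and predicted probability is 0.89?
L = 2.207

L = -0·log(0.89) - 1·log(0.11) = -log(0.11) = 2.207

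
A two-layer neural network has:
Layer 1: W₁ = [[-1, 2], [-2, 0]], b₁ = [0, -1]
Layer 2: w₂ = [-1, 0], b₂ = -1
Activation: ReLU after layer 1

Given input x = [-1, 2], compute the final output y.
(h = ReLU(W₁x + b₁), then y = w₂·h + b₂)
y = -6

Layer 1 pre-activation: z₁ = [5, 1]
After ReLU: h = [5, 1]
Layer 2 output: y = -1×5 + 0×1 + -1 = -6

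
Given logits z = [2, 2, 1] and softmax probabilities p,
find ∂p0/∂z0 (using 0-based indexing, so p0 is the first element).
∂p0/∂z0 = 0.244

p = softmax(z) = [0.4223, 0.4223, 0.1554]
p0 = 0.4223

∂p0/∂z0 = p0(1 - p0) = 0.4223 × (1 - 0.4223) = 0.244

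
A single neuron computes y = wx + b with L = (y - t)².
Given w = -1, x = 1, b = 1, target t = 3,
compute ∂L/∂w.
∂L/∂w = -6

y = wx + b = (-1)(1) + 1 = 0
∂L/∂y = 2(y - t) = 2(0 - 3) = -6
∂y/∂w = x = 1
∂L/∂w = ∂L/∂y · ∂y/∂w = -6 × 1 = -6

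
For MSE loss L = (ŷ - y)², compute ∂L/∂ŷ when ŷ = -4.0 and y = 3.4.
∂L/∂ŷ = -14.8

∂L/∂ŷ = 2(ŷ - y) = 2(-4.0 - 3.4) = 2(-7.4) = -14.8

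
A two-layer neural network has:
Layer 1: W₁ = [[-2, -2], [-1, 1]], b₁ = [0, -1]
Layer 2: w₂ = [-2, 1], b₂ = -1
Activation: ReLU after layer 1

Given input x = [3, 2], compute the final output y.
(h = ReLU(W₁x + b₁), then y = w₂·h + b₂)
y = -1

Layer 1 pre-activation: z₁ = [-10, -2]
After ReLU: h = [0, 0]
Layer 2 output: y = -2×0 + 1×0 + -1 = -1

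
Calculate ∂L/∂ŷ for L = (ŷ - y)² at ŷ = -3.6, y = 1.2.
∂L/∂ŷ = -9.6

∂L/∂ŷ = 2(ŷ - y) = 2(-3.6 - 1.2) = 2(-4.8) = -9.6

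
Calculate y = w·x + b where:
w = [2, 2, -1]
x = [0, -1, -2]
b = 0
y = 0

y = (2)(0) + (2)(-1) + (-1)(-2) + 0 = 0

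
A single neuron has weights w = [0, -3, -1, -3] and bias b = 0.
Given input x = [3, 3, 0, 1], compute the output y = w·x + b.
y = -12

y = (0)(3) + (-3)(3) + (-1)(0) + (-3)(1) + 0 = -12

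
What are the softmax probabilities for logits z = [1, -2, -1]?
p = [0.8438, 0.042, 0.1142]

exp(z) = [2.718, 0.1353, 0.3679]
Sum = 3.221
p = [0.8438, 0.042, 0.1142]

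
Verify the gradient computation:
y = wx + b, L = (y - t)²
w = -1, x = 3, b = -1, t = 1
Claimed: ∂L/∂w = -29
Incorrect

y = (-1)(3) + -1 = -4
∂L/∂y = 2(y - t) = 2(-4 - 1) = -10
∂y/∂w = x = 3
∂L/∂w = -10 × 3 = -30

Claimed value: -29
Incorrect: The correct gradient is -30.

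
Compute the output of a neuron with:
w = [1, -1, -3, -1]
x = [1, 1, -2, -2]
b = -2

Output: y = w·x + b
y = 6

y = (1)(1) + (-1)(1) + (-3)(-2) + (-1)(-2) + -2 = 6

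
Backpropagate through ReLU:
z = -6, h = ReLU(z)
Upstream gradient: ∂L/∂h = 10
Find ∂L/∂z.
∂L/∂z = 0

h = ReLU(-6) = 0
Since z < 0: ∂h/∂z = 0
∂L/∂z = ∂L/∂h · ∂h/∂z = 10 × 0 = 0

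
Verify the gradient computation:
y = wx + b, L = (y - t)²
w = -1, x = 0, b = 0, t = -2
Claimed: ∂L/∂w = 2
Incorrect

y = (-1)(0) + 0 = 0
∂L/∂y = 2(y - t) = 2(0 - -2) = 4
∂y/∂w = x = 0
∂L/∂w = 4 × 0 = 0

Claimed value: 2
Incorrect: The correct gradient is 0.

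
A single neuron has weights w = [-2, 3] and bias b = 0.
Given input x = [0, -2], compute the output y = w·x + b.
y = -6

y = (-2)(0) + (3)(-2) + 0 = -6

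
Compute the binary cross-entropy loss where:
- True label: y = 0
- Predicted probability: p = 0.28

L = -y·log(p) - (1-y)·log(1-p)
L = 0.3285

L = -0·log(0.28) - 1·log(0.72) = -log(0.72) = 0.3285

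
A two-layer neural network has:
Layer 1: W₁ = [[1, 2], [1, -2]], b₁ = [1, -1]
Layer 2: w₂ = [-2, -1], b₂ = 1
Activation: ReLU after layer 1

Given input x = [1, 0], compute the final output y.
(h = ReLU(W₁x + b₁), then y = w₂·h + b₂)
y = -3

Layer 1 pre-activation: z₁ = [2, 0]
After ReLU: h = [2, 0]
Layer 2 output: y = -2×2 + -1×0 + 1 = -3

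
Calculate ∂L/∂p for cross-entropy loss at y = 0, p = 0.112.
∂L/∂p = 1.126

∂L/∂p = -y/p + (1-y)/(1-p) = 0 + 1/0.888 = 1.126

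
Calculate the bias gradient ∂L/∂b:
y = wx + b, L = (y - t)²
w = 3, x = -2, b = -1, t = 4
∂L/∂b = -22

y = wx + b = (3)(-2) + -1 = -7
∂L/∂y = 2(y - t) = 2(-7 - 4) = -22
∂y/∂b = 1
∂L/∂b = ∂L/∂y · ∂y/∂b = -22 × 1 = -22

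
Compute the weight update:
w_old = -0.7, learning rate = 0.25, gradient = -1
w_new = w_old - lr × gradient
w_new = -0.45

w_new = w - η·∂L/∂w = -0.7 - 0.25×(-1) = -0.7 - (-0.25) = -0.45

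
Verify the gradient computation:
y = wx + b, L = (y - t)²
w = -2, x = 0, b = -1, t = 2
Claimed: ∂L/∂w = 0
Correct

y = (-2)(0) + -1 = -1
∂L/∂y = 2(y - t) = 2(-1 - 2) = -6
∂y/∂w = x = 0
∂L/∂w = -6 × 0 = 0

Claimed value: 0
Correct: The correct gradient is 0.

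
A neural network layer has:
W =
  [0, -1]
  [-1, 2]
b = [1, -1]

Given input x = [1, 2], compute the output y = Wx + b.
y = [-1, 2]

Wx = [0×1 + -1×2, -1×1 + 2×2]
   = [-2, 3]
y = Wx + b = [-2 + 1, 3 + -1] = [-1, 2]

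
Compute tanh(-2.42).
-0.9843

tanh(-2.42) = (e^(-2.42) - e^(2.42))/(e^(-2.42) + e^(2.42)) = -0.9843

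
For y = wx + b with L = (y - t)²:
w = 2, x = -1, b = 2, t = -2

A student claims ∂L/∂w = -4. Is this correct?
Correct

y = (2)(-1) + 2 = 0
∂L/∂y = 2(y - t) = 2(0 - -2) = 4
∂y/∂w = x = -1
∂L/∂w = 4 × -1 = -4

Claimed value: -4
Correct: The correct gradient is -4.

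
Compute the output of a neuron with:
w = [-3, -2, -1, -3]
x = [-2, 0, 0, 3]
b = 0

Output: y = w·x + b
y = -3

y = (-3)(-2) + (-2)(0) + (-1)(0) + (-3)(3) + 0 = -3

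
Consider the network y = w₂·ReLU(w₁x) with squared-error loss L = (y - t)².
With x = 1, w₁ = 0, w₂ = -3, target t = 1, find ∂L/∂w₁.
∂L/∂w₁ = 0

Forward pass:
z = w₁x = 0×1 = 0
h = ReLU(0) = 0
y = w₂h = -3×0 = 0

Backward pass:
∂L/∂y = 2(y - t) = 2(0 - 1) = -2
∂y/∂h = w₂ = -3
∂h/∂z = 0 (ReLU derivative)
∂z/∂w₁ = x = 1

∂L/∂w₁ = -2 × -3 × 0 × 1 = 0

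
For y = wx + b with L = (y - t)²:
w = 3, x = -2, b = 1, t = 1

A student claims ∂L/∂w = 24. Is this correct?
Correct

y = (3)(-2) + 1 = -5
∂L/∂y = 2(y - t) = 2(-5 - 1) = -12
∂y/∂w = x = -2
∂L/∂w = -12 × -2 = 24

Claimed value: 24
Correct: The correct gradient is 24.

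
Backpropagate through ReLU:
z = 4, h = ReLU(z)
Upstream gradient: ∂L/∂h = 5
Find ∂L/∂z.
∂L/∂z = 5

h = ReLU(4) = 4
Since z > 0: ∂h/∂z = 1
∂L/∂z = ∂L/∂h · ∂h/∂z = 5 × 1 = 5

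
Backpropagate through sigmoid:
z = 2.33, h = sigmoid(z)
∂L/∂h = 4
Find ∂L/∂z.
∂L/∂z = 0.3232

σ(2.33) = 0.9113
σ'(2.33) = σ(2.33)(1 - σ(2.33)) = 0.9113 × 0.08867 = 0.08081
∂L/∂z = ∂L/∂h · σ'(z) = 4 × 0.08081 = 0.3232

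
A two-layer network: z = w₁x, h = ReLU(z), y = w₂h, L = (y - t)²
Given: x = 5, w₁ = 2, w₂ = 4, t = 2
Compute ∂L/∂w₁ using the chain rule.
∂L/∂w₁ = 1520

Forward pass:
z = w₁x = 2×5 = 10
h = ReLU(10) = 10
y = w₂h = 4×10 = 40

Backward pass:
∂L/∂y = 2(y - t) = 2(40 - 2) = 76
∂y/∂h = w₂ = 4
∂h/∂z = 1 (ReLU derivative)
∂z/∂w₁ = x = 5

∂L/∂w₁ = 76 × 4 × 1 × 5 = 1520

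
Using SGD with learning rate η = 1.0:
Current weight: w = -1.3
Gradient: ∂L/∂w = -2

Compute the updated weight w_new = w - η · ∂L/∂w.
w_new = 0.7

w_new = w - η·∂L/∂w = -1.3 - 1.0×(-2) = -1.3 - (-2) = 0.7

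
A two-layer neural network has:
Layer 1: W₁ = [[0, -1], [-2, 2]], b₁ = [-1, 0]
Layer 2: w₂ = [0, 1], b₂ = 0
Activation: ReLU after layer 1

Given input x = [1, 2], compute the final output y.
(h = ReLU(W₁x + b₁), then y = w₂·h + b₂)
y = 2

Layer 1 pre-activation: z₁ = [-3, 2]
After ReLU: h = [0, 2]
Layer 2 output: y = 0×0 + 1×2 + 0 = 2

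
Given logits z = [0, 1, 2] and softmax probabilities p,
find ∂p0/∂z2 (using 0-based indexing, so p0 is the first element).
∂p0/∂z2 = -0.05989

p = softmax(z) = [0.09003, 0.2447, 0.6652]
p0 = 0.09003, p2 = 0.6652

∂p0/∂z2 = -p0 × p2 = -0.09003 × 0.6652 = -0.05989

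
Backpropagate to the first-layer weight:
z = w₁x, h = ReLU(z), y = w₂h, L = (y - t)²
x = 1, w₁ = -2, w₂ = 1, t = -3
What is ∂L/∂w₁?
∂L/∂w₁ = 0

Forward pass:
z = w₁x = -2×1 = -2
h = ReLU(-2) = 0
y = w₂h = 1×0 = 0

Backward pass:
∂L/∂y = 2(y - t) = 2(0 - -3) = 6
∂y/∂h = w₂ = 1
∂h/∂z = 0 (ReLU derivative)
∂z/∂w₁ = x = 1

∂L/∂w₁ = 6 × 1 × 0 × 1 = 0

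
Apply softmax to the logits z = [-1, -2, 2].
p = [0.0466, 0.0171, 0.9362]

exp(z) = [0.3679, 0.1353, 7.389]
Sum = 7.892
p = [0.0466, 0.0171, 0.9362]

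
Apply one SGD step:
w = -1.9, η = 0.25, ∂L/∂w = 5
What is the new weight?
w_new = -3.15

w_new = w - η·∂L/∂w = -1.9 - 0.25×(5) = -1.9 - (1.25) = -3.15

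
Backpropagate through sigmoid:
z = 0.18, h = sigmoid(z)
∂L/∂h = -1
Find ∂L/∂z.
∂L/∂z = -0.248

σ(0.18) = 0.5449
σ'(0.18) = σ(0.18)(1 - σ(0.18)) = 0.5449 × 0.4551 = 0.248
∂L/∂z = ∂L/∂h · σ'(z) = -1 × 0.248 = -0.248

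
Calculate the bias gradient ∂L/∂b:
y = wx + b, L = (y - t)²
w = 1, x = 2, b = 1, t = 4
∂L/∂b = -2

y = wx + b = (1)(2) + 1 = 3
∂L/∂y = 2(y - t) = 2(3 - 4) = -2
∂y/∂b = 1
∂L/∂b = ∂L/∂y · ∂y/∂b = -2 × 1 = -2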